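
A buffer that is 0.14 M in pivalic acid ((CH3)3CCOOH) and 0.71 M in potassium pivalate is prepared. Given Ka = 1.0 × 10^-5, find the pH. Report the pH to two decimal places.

pKa = −log(1.0 × 10^-5) = 5.000
Henderson–Hasselbalch: pH = pKa + log([(CH3)3CCOO-]/[(CH3)3CCOOH]) = 5.000 + log(0.71/0.14)
pH = 5.000 + (+0.705) = 5.71

pH = 5.71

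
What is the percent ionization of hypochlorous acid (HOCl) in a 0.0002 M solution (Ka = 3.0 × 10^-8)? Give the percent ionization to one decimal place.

1.2%

HOCl ⇌ OCl- + H+; let x = [H+] at equilibrium.
x ≈ √(Ka·C₀) = √(3.0 × 10^-8 × 0.0002) = 2.45 × 10^-6 M
Fraction ionized = 2.45 × 10^-6 / 0.0002 = 0.0122 → 1.2%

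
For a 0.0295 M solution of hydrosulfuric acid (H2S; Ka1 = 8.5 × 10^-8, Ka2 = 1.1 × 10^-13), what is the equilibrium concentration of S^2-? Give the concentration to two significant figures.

First ionization gives [H+] ≈ [HS-] = 5.01 × 10^-5 M.
Second step: Ka2 = [H+][S^2-]/[HS-] ≈ [S^2-] (since [H+] ≈ [HS-]).
So [S^2-] ≈ Ka2.

1.1 × 10^-13 M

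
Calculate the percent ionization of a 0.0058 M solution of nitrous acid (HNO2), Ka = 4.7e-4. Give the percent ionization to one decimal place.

24.7%

HNO2 ⇌ NO2- + H+; let x = [H+] at equilibrium.
Solve x² + 0.00047x − 2.73e-06 = 0 → x = 1.43 × 10^-3 M
% ionization = x/C₀ × 100% = 1.43 × 10^-3/0.0058 × 100% = 24.7%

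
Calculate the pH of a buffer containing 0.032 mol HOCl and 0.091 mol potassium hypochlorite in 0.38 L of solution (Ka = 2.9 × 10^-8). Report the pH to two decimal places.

pH = 7.99

pKa = −log(2.9 × 10^-8) = 7.538
pH = pKa + log([A⁻]/[HA]) = 7.538 + log(0.091/0.032)
pH = 7.538 + (+0.454) = 7.99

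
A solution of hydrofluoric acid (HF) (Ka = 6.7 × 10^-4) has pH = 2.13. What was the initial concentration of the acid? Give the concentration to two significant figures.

[H+] = 10^(-2.13) = 7.41 × 10^-3 M = x
Ka = x²/(C₀ − x) ⇒ C₀ = x + x²/Ka
C₀ = 7.41 × 10^-3 + (7.41 × 10^-3)²/(6.7 × 10^-4) = 8.94 × 10^-2 M

C₀ = 8.9 × 10^-2 M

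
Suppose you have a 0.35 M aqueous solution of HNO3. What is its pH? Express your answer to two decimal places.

pH = 0.46

HNO3 is a strong acid and dissociates completely, so [H+] = 0.35 M.
pH = -log(0.35) = 0.46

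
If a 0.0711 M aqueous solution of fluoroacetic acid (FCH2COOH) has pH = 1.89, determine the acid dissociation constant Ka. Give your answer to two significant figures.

Ka = 2.9 × 10^-3

[H+] = 10^(-1.89) = 1.29 × 10^-2 M
At equilibrium [HA] = 0.0711 − 1.29 × 10^-2 = 5.82 × 10^-2 M
Ka = [H+][A-]/[HA] = (1.29 × 10^-2)² / 5.82 × 10^-2 = 2.9 × 10^-3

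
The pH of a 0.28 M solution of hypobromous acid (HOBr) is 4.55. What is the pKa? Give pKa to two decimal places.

[H+] = 10^(-4.55) = 2.82 × 10^-5 M
At equilibrium [HA] = 0.28 − 2.82 × 10^-5 = 2.80 × 10^-1 M
Ka = [H+][A-]/[HA] = (2.82 × 10^-5)² / 2.80 × 10^-1 = 2.84 × 10^-9
pKa = -log(2.84 × 10^-9) = 8.55

pKa = 8.55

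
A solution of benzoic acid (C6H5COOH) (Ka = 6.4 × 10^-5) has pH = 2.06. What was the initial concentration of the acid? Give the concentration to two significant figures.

[H+] = 10^(-2.06) = 8.71 × 10^-3 M = x
Ka = x²/(C₀ − x) ⇒ C₀ = x + x²/Ka
C₀ = 8.71 × 10^-3 + (8.71 × 10^-3)²/(6.4 × 10^-5) = 1.19 M

C₀ = 1.2 M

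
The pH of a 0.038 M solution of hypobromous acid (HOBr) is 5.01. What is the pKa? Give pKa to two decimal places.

[H+] = 10^(-5.01) = 9.77 × 10^-6 M
At equilibrium [HA] = 0.038 − 9.77 × 10^-6 = 3.80 × 10^-2 M
Ka = [H+][A-]/[HA] = (9.77 × 10^-6)² / 3.80 × 10^-2 = 2.51 × 10^-9
pKa = -log(2.51 × 10^-9) = 8.60

pKa = 8.60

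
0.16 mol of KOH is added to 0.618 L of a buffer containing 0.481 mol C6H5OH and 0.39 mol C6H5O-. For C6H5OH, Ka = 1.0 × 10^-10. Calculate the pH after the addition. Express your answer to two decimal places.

OH- converts C6H5OH to C6H5O-: C6H5OH → 0.321 mol, C6H5O- → 0.55 mol.
pKa = −log(1.0 × 10^-10) = 10.000
pH = pKa + log(n_C6H5O-/n_C6H5OH) = 10.000 + log(0.55/0.321) = 10.000 + (+0.234)

pH = 10.23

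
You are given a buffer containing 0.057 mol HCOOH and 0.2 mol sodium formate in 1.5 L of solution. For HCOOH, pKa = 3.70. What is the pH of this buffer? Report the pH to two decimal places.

pH = pKa + log([A⁻]/[HA]) = 3.70 + log(0.2/0.057)
pH = 3.70 + (+0.545) = 4.25

pH = 4.25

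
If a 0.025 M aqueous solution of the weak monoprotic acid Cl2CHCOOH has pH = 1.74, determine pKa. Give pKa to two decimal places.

pKa = 1.31

[H+] = 10^(-1.74) = 1.82 × 10^-2 M
At equilibrium [HA] = 0.025 − 1.82 × 10^-2 = 6.80 × 10^-3 M
Ka = [H+][A-]/[HA] = (1.82 × 10^-2)² / 6.80 × 10^-3 = 4.87 × 10^-2
pKa = -log(4.87 × 10^-2) = 1.31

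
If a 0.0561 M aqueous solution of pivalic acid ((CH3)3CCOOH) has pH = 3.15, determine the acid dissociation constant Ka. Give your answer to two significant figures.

[H+] = 10^(-3.15) = 7.08 × 10^-4 M
At equilibrium [HA] = 0.0561 − 7.08 × 10^-4 = 5.54 × 10^-2 M
Ka = [H+][A-]/[HA] = (7.08 × 10^-4)² / 5.54 × 10^-2 = 9.0 × 10^-6

Ka = 9.0 × 10^-6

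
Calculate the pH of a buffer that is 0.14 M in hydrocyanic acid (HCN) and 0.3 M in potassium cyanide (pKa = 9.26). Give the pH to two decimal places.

Henderson–Hasselbalch: pH = pKa + log([CN-]/[HCN]) = 9.26 + log(0.3/0.14)
pH = 9.26 + (+0.331) = 9.59

pH = 9.59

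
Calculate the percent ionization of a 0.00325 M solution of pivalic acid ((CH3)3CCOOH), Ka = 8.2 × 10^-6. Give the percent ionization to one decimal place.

(CH3)3CCOOH ⇌ (CH3)3CCOO- + H+; let x = [H+] at equilibrium.
Ka = x²/(C₀ − x); solving the quadratic gives x = 1.59 × 10^-4 M.
% ionization = x/C₀ × 100% = 1.59 × 10^-4/0.00325 × 100% = 4.9%

4.9%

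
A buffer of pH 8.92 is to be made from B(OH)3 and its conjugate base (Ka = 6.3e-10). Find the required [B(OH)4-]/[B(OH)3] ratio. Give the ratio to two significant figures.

ratio = 0.52

pKa = -log(6.3 × 10^-10) = 9.201
pH = pKa + log(r) ⇒ log(r) = 8.92 − 9.201 = -0.281
r = [B(OH)4-]/[B(OH)3] = 10^(-0.281) = 0.524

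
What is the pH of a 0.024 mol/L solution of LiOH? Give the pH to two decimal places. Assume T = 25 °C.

pH = 12.38

LiOH is a strong base; [OH-] = 0.024 M.
pOH = -log(0.024) = 1.62
pH = 14.00 - 1.62 = 12.38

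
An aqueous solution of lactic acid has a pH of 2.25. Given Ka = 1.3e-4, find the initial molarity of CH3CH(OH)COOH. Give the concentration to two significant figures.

[H+] = 10^(-2.25) = 5.62 × 10^-3 M = x
Ka = x²/(C₀ − x) ⇒ C₀ = x + x²/Ka
C₀ = 5.62 × 10^-3 + (5.62 × 10^-3)²/(1.3 × 10^-4) = 2.49 × 10^-1 M

C₀ = 2.5 × 10^-1 M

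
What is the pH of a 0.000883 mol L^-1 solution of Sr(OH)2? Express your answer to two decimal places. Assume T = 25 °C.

Sr(OH)2 is a strong base (each formula unit releases 2 OH-); [OH-] = 0.00177 M.
pOH = -log(0.00177) = 2.75
pH = 14.00 - 2.75 = 11.25

pH = 11.25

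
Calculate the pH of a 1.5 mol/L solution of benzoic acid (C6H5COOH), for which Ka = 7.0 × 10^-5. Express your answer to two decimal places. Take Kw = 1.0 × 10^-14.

C6H5COOH ⇌ C6H5COO- + H+
Ka = [H+]²/(1.5 − [H+]) = 7.0 × 10^-5
Neglecting [H+] in the denominator: [H+] = √(7.0 × 10^-5 × 1.5) = 1.02 × 10^-2 M
([H+]/C₀ = 0.68% < 5%, so the approximation holds.)
pH = −log(1.02 × 10^-2) = 1.99

pH = 1.99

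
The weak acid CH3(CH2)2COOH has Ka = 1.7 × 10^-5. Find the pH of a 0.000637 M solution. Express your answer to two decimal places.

CH3(CH2)2COOH ⇌ CH3(CH2)2COO- + H+
Ka = [H+]²/(0.000637 − [H+]) = 1.7 × 10^-5
The 5% rule fails; solving [H+]² + Ka·[H+] − Ka·C₀ = 0 exactly:
[H+] = (−Ka + √(Ka² + 4·Ka·C₀))/2 = 9.59 × 10^-5 M
pH = −log[H+] = −log(9.59 × 10^-5) = 4.02

pH = 4.02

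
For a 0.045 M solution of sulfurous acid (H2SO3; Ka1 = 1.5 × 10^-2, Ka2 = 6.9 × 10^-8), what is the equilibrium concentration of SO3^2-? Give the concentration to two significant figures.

First ionization gives [H+] ≈ [HSO3-] = 1.95 × 10^-2 M.
Second step: Ka2 = [H+][SO3^2-]/[HSO3-] ≈ [SO3^2-] (since [H+] ≈ [HSO3-]).
So [SO3^2-] ≈ Ka2.

6.9 × 10^-8 M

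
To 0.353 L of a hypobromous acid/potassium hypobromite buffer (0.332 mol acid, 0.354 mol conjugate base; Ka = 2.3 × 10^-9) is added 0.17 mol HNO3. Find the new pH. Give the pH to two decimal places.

pH = 8.20

Added H+ converts OBr- to HOBr: HOBr → 0.502 mol, OBr- → 0.184 mol.
pKa = −log(2.3 × 10^-9) = 8.638
pH = pKa + log([A⁻]/[HA]) = 8.638 + log(0.184/0.502) = 8.638 -0.436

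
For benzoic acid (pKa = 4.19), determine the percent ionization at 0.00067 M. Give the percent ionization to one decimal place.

C6H5COOH ⇌ C6H5COO- + H+; let x = [H+] at equilibrium.
Ka = 10^(−4.19) = 6.46 × 10^-5
Ka = x²/(C₀ − x); solving the quadratic gives x = 1.78 × 10^-4 M.
% ionization = x/C₀ × 100% = 1.78 × 10^-4/0.00067 × 100% = 26.6%

26.6%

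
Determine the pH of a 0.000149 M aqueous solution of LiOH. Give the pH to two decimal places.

LiOH is a strong base; [OH-] = 0.000149 M.
pOH = -log(0.000149) = 3.83
pH = 14.00 - 3.83 = 10.17

pH = 10.17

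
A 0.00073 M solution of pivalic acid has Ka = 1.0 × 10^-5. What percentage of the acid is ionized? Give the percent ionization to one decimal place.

11.0%

(CH3)3CCOOH ⇌ (CH3)3CCOO- + H+; let x = [H+] at equilibrium.
Solve x² + 1e-05x − 7.3e-09 = 0 → x = 8.06 × 10^-5 M
% ionization = x/C₀ × 100% = 8.06 × 10^-5/0.00073 × 100% = 11.0%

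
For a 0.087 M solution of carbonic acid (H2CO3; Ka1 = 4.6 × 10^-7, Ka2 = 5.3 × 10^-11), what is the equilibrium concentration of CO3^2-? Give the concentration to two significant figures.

5.3 × 10^-11 M

First ionization gives [H+] ≈ [HCO3-] = 2.00 × 10^-4 M.
Second step: Ka2 = [H+][CO3^2-]/[HCO3-] ≈ [CO3^2-] (since [H+] ≈ [HCO3-]).
So [CO3^2-] ≈ Ka2.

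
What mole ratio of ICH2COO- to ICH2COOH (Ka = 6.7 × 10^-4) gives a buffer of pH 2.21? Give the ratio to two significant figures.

pKa = -log(6.7 × 10^-4) = 3.174
pH = pKa + log(r) ⇒ log(r) = 2.21 − 3.174 = -0.964
r = [ICH2COO-]/[ICH2COOH] = 10^(-0.964) = 0.109

ratio = 0.11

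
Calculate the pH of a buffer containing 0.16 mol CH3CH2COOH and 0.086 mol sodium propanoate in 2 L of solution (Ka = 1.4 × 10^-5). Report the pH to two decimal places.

pH = 4.58

pKa = −log(1.4 × 10^-5) = 4.854
Using pH = pKa + log([base]/[acid]) with [base]/[acid] = 0.086/0.16:
pH = 4.854 + (-0.270) = 4.58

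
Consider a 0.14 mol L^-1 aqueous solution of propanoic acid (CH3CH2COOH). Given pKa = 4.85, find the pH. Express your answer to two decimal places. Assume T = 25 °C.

pH = 2.85

CH3CH2COOH ⇌ CH3CH2COO- + H+
Ka = 10^(−4.85) = 1.41 × 10^-5
From the ICE table, Ka = x²/(0.14 − x) = 1.41 × 10^-5.
Since Ka ≪ C₀, x ≈ √(Ka·C₀) = 1.40 × 10^-3 M.
(x/C₀ = 1% < 5%, so the approximation holds.)
pH = −log[H+] = −log(1.40 × 10^-3) = 2.85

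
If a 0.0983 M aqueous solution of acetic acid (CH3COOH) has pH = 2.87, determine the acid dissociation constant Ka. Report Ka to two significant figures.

Ka = 1.9 × 10^-5

[H+] = 10^(-2.87) = 1.35 × 10^-3 M
At equilibrium [HA] = 0.0983 − 1.35 × 10^-3 = 9.69 × 10^-2 M
Ka = [H+][A-]/[HA] = (1.35 × 10^-3)² / 9.69 × 10^-2 = 1.9 × 10^-5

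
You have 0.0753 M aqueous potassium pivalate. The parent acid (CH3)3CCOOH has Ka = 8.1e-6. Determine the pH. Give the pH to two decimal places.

pH = 8.98

(CH3)3CCOO- is the conjugate base of the weak acid (CH3)3CCOOH.
Kb = Kw/Ka = 1.0×10^-14 / 8.1 × 10^-6 = 1.23 × 10^-9
From the ICE table, Kb = x²/(0.0753 − x) = 1.23 × 10^-9.
Neglecting x in the denominator: x = √(1.23 × 10^-9 × 0.0753) = 9.62 × 10^-6 M
Check: 0.013% ionized — well under 5%, approximation valid.
pOH = 5.02, so pH = 14.00 − pOH = 8.98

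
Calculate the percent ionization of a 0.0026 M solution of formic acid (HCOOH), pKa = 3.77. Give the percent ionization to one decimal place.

22.5%

HCOOH ⇌ HCOO- + H+; let x = [H+] at equilibrium.
Ka = 10^(−3.77) = 1.70 × 10^-4
Solve x² + 0.00017x − 4.42e-07 = 0 → x = 5.85 × 10^-4 M
Fraction ionized = 5.85 × 10^-4 / 0.0026 = 0.2250 → 22.5%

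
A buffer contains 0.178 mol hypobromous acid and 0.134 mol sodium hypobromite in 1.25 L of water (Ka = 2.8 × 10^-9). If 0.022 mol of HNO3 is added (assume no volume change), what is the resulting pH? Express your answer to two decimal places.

pH = 8.30

After neutralization: n(HOBr) = 0.2 mol, n(OBr-) = 0.112 mol.
pKa = −log(2.8 × 10^-9) = 8.553
pH = pKa + log([A⁻]/[HA]) = 8.553 + log(0.112/0.2) = 8.553 -0.252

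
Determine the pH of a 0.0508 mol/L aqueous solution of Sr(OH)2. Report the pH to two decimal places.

Sr(OH)2 is a strong base (each formula unit releases 2 OH-); [OH-] = 0.102 M.
pOH = -log(0.102) = 0.99
pH = 14.00 - 0.99 = 13.01

pH = 13.01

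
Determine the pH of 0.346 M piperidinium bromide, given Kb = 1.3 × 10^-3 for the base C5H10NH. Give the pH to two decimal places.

pH = 5.79

C5H10NH2+ is the conjugate acid of the weak base C5H10NH.
Ka = Kw/Kb = 1.0×10^-14 / 1.3 × 10^-3 = 7.69 × 10^-12
Ka = [H+]²/(0.346 − [H+]) = 7.69 × 10^-12
Neglecting [H+] in the denominator: [H+] = √(7.69 × 10^-12 × 0.346) = 1.63 × 10^-6 M
Check: 0.00047% ionized — well under 5%, approximation valid.
pH = −log[H+] = −log(1.63 × 10^-6) = 5.79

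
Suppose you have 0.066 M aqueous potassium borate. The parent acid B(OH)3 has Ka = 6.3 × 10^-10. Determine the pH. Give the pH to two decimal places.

B(OH)4- is the conjugate base of the weak acid B(OH)3.
Kb = Kw/Ka = 1.0×10^-14 / 6.3 × 10^-10 = 1.59 × 10^-5
Kb = x²/(0.066 − x) = 1.59 × 10^-5
Since Kb ≪ C₀, x ≈ √(Kb·C₀) = 1.02 × 10^-3 M.
(x/C₀ = 1.6% < 5%, so the approximation holds.)
pOH = −log(1.02 × 10^-3) = 2.99; pH = 14.00 − 2.99 = 11.01

pH = 11.01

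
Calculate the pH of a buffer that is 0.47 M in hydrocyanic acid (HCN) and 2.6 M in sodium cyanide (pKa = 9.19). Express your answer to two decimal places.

Henderson–Hasselbalch: pH = pKa + log([CN-]/[HCN]) = 9.19 + log(2.6/0.47)
pH = 9.19 + (+0.743) = 9.93

pH = 9.93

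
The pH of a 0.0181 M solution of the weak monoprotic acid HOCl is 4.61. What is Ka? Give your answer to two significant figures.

[H+] = 10^(-4.61) = 2.45 × 10^-5 M
At equilibrium [HA] = 0.0181 − 2.45 × 10^-5 = 1.81 × 10^-2 M
Ka = [H+][A-]/[HA] = (2.45 × 10^-5)² / 1.81 × 10^-2 = 3.3 × 10^-8

Ka = 3.3 × 10^-8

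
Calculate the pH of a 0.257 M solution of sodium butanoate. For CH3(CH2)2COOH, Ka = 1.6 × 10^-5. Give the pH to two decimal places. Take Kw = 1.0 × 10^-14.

pH = 9.10

CH3(CH2)2COO- is the conjugate base of the weak acid CH3(CH2)2COOH.
Kb = Kw/Ka = 1.0×10^-14 / 1.6 × 10^-5 = 6.25 × 10^-10
From the ICE table, Kb = [OH-]²/(0.257 − [OH-]) = 6.25 × 10^-10.
Neglecting [OH-] in the denominator: [OH-] = √(6.25 × 10^-10 × 0.257) = 1.27 × 10^-5 M
([OH-]/C₀ = 0.0049% < 5%, so the approximation holds.)
pOH = 4.90, so pH = 14.00 − pOH = 9.10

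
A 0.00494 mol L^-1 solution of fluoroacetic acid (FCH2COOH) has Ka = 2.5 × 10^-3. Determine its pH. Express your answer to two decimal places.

FCH2COOH ⇌ FCH2COO- + H+
Ka = [H+]²/(0.00494 − [H+]) = 2.5 × 10^-3
[H+] is not negligible relative to C₀; solve [H+]² + 0.0025·[H+] − 1.24e-05 = 0.
[H+] = [−0.0025 + √(0.0025² + 4.94e-05)]/2 = 2.48 × 10^-3 M
pH = −log(2.48 × 10^-3) = 2.61

pH = 2.61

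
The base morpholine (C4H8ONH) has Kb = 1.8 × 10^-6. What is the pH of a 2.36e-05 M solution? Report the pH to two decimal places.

pH = 8.75

C4H8ONH + H2O ⇌ C4H8ONH2+ + OH-
Kb = [OH-]²/(2.36e-05 − [OH-]) = 1.8 × 10^-6
The 5% rule fails; solving [OH-]² + Kb·[OH-] − Kb·C₀ = 0 exactly:
[OH-] = (−Kb + √(Kb² + 4·Kb·C₀))/2 = 5.68 × 10^-6 M
pOH = −log(5.68 × 10^-6) = 5.25; pH = 14.00 − 5.25 = 8.75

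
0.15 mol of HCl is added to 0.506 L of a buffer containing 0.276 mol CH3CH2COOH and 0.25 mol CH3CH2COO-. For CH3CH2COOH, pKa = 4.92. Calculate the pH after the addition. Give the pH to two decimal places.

After neutralization: n(CH3CH2COOH) = 0.426 mol, n(CH3CH2COO-) = 0.1 mol.
pH = pKa + log(n_CH3CH2COO-/n_CH3CH2COOH) = 4.92 + log(0.1/0.426) = 4.92 + (-0.629)

pH = 4.29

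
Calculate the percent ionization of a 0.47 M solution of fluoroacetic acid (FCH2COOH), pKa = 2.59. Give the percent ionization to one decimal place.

7.1%

FCH2COOH ⇌ FCH2COO- + H+; let x = [H+] at equilibrium.
Ka = 10^(−2.59) = 2.57 × 10^-3
Ka = x²/(C₀ − x); solving the quadratic gives x = 3.35 × 10^-2 M.
Fraction ionized = 3.35 × 10^-2 / 0.47 = 0.0713 → 7.1%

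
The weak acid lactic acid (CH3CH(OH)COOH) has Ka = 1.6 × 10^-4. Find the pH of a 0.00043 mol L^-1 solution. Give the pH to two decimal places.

CH3CH(OH)COOH ⇌ CH3CH(OH)COO- + H+
From the ICE table, Ka = [H+]²/(0.00043 − [H+]) = 1.6 × 10^-4.
[H+] is not negligible relative to C₀; solve [H+]² + 0.00016·[H+] − 6.88e-08 = 0.
[H+] = [−0.00016 + √(0.00016² + 2.75e-07)]/2 = 1.94 × 10^-4 M
pH = −log(1.94 × 10^-4) = 3.71

pH = 3.71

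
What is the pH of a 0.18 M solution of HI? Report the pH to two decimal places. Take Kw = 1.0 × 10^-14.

HI is a strong acid and dissociates completely, so [H+] = 0.18 M.
pH = -log(0.18) = 0.74

pH = 0.74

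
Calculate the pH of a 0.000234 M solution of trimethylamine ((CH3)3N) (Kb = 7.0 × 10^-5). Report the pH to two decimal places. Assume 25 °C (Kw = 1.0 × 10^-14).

pH = 9.99

(CH3)3N + H2O ⇌ (CH3)3NH+ + OH-
Kb = x²/(0.000234 − x) = 7.0 × 10^-5
x is not negligible relative to C₀; solve x² + 7e-05·x − 1.64e-08 = 0.
x = (−Kb + √(Kb² + 4·Kb·C₀))/2 = 9.77 × 10^-5 M
pOH = 4.01, so pH = 14.00 − pOH = 9.99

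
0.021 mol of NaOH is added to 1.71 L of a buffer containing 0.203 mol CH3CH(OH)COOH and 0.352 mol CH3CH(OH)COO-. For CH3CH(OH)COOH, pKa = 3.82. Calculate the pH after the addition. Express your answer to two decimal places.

pH = 4.13

OH- converts CH3CH(OH)COOH to CH3CH(OH)COO-: CH3CH(OH)COOH → 0.182 mol, CH3CH(OH)COO- → 0.373 mol.
pH = pKa + log([A⁻]/[HA]) = 3.82 + log(0.373/0.182) = 3.82 +0.312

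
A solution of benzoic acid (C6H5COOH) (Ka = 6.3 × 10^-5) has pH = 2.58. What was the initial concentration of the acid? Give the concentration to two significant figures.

C₀ = 1.1 × 10^-1 M

[H+] = 10^(-2.58) = 2.63 × 10^-3 M = x
Ka = x²/(C₀ − x) ⇒ C₀ = x + x²/Ka
C₀ = 2.63 × 10^-3 + (2.63 × 10^-3)²/(6.3 × 10^-5) = 1.12 × 10^-1 M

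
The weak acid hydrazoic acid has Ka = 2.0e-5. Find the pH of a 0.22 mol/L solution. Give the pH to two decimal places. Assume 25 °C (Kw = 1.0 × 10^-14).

pH = 2.68

HN3 ⇌ N3- + H+
Ka = [H+]²/(0.22 − [H+]) = 2.0 × 10^-5
Assume [H+] ≪ 0.22: [H+] ≈ √(2.0 × 10^-5 × 0.22) = 2.10 × 10^-3 M
([H+]/C₀ = 0.95% < 5%, so the approximation holds.)
pH = −log[H+] = −log(2.10 × 10^-3) = 2.68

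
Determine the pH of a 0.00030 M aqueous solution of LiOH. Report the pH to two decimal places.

LiOH is a strong base; [OH-] = 0.0003 M.
pOH = -log(0.0003) = 3.52
pH = 14.00 - 3.52 = 10.48

pH = 10.48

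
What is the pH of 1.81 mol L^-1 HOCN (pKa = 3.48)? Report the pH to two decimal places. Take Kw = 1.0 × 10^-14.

HOCN ⇌ OCN- + H+
Ka = 10^(−3.48) = 3.31 × 10^-4
Let x = [H+] at equilibrium. Ka = x²/(1.81 − x).
Since Ka ≪ C₀, x ≈ √(Ka·C₀) = 2.45 × 10^-2 M.
(x/C₀ = 1.4% < 5%, so the approximation holds.)
pH = −log(2.45 × 10^-2) = 1.61

pH = 1.61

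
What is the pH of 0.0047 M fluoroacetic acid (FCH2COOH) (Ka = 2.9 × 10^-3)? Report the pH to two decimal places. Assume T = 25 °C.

FCH2COOH ⇌ FCH2COO- + H+
From the ICE table, Ka = [H+]²/(0.0047 − [H+]) = 2.9 × 10^-3.
Here C₀/Ka ≈ 1.62, so the small-[H+] approximation fails. Use the quadratic:
[H+] = [−0.0029 + √(0.0029² + 5.45e-05)]/2 = 2.52 × 10^-3 M
pH = −log[H+] = −log(2.52 × 10^-3) = 2.60

pH = 2.60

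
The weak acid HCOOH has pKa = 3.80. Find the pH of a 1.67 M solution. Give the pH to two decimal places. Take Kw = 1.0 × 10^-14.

HCOOH ⇌ HCOO- + H+
Ka = 10^(−3.80) = 1.58 × 10^-4
From the ICE table, Ka = [H+]²/(1.67 − [H+]) = 1.58 × 10^-4.
Since Ka ≪ C₀, [H+] ≈ √(Ka·C₀) = 1.62 × 10^-2 M.
([H+]/C₀ = 0.97% < 5%, so the approximation holds.)
pH = −log(1.62 × 10^-2) = 1.79

pH = 1.79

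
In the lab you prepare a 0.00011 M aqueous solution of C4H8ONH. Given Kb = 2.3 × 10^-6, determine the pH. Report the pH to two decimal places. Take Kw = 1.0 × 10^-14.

C4H8ONH + H2O ⇌ C4H8ONH2+ + OH-
From the ICE table, Kb = [OH-]²/(0.00011 − [OH-]) = 2.3 × 10^-6.
The 5% rule fails; solving [OH-]² + Kb·[OH-] − Kb·C₀ = 0 exactly:
[OH-] = [−2.3e-06 + √(2.3e-06² + 1.01e-09)]/2 = 1.48 × 10^-5 M
pOH = 4.83, so pH = 14.00 − pOH = 9.17

pH = 9.17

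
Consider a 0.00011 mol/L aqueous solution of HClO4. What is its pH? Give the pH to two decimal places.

pH = 3.96

HClO4 is a strong acid and dissociates completely, so [H+] = 0.00011 M.
pH = -log(0.00011) = 3.96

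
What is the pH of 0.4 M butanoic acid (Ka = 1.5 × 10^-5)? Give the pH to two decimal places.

pH = 2.61

CH3(CH2)2COOH ⇌ CH3(CH2)2COO- + H+
Let x = [H+] at equilibrium. Ka = x²/(0.4 − x).
Since Ka ≪ C₀, x ≈ √(Ka·C₀) = 2.45 × 10^-3 M.
(x/C₀ = 0.61% < 5%, so the approximation holds.)
pH = −log(2.45 × 10^-3) = 2.61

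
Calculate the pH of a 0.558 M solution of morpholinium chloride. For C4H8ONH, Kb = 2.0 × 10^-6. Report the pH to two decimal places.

C4H8ONH2+ is the conjugate acid of the weak base C4H8ONH.
Ka = Kw/Kb = 1.0×10^-14 / 2.0 × 10^-6 = 5.00 × 10^-9
Let x = [H+] at equilibrium. Ka = x²/(0.558 − x).
Since Ka ≪ C₀, x ≈ √(Ka·C₀) = 5.28 × 10^-5 M.
pH = −log[H+] = −log(5.28 × 10^-5) = 4.28

pH = 4.28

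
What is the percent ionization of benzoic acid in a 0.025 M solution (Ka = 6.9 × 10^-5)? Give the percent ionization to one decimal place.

C6H5COOH ⇌ C6H5COO- + H+; let x = [H+] at equilibrium.
Ka = x²/(C₀ − x); solving the quadratic gives x = 1.28 × 10^-3 M.
% ionization = x/C₀ × 100% = 1.28 × 10^-3/0.025 × 100% = 5.1%

5.1%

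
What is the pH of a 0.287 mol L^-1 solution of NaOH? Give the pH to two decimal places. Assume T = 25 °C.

NaOH is a strong base; [OH-] = 0.287 M.
pOH = -log(0.287) = 0.54
pH = 14.00 - 0.54 = 13.46

pH = 13.46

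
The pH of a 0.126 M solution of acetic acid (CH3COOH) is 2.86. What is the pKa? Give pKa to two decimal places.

[H+] = 10^(-2.86) = 1.38 × 10^-3 M
At equilibrium [HA] = 0.126 − 1.38 × 10^-3 = 1.25 × 10^-1 M
Ka = [H+][A-]/[HA] = (1.38 × 10^-3)² / 1.25 × 10^-1 = 1.52 × 10^-5
pKa = -log(1.52 × 10^-5) = 4.82

pKa = 4.82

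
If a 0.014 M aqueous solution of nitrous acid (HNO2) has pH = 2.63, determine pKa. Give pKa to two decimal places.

[H+] = 10^(-2.63) = 2.34 × 10^-3 M
At equilibrium [HA] = 0.014 − 2.34 × 10^-3 = 1.17 × 10^-2 M
Ka = [H+][A-]/[HA] = (2.34 × 10^-3)² / 1.17 × 10^-2 = 4.68 × 10^-4
pKa = -log(4.68 × 10^-4) = 3.33

pKa = 3.33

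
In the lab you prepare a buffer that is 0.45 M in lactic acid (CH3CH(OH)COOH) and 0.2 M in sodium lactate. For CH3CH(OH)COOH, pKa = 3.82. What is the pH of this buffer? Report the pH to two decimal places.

pH = 3.47

pH = pKa + log([A⁻]/[HA]) = 3.82 + log(0.2/0.45)
pH = 3.82 + (-0.352) = 3.47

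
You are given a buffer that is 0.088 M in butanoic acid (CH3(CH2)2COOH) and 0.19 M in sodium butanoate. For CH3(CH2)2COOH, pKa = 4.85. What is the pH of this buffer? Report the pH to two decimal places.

Henderson–Hasselbalch: pH = pKa + log([CH3(CH2)2COO-]/[CH3(CH2)2COOH]) = 4.85 + log(0.19/0.088)
pH = 4.85 + (+0.334) = 5.18

pH = 5.18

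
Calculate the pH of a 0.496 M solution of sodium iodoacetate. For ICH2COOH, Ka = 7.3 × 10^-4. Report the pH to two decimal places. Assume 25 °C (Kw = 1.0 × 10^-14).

ICH2COO- is the conjugate base of the weak acid ICH2COOH.
Kb = Kw/Ka = 1.0×10^-14 / 7.3 × 10^-4 = 1.37 × 10^-11
From the ICE table, Kb = x²/(0.496 − x) = 1.37 × 10^-11.
Since Kb ≪ C₀, x ≈ √(Kb·C₀) = 2.61 × 10^-6 M.
pOH = 5.58, so pH = 14.00 − pOH = 8.42

pH = 8.42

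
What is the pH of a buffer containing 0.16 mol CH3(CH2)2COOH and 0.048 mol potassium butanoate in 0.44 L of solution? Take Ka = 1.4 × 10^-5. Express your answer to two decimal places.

pH = 4.33

pKa = −log(1.4 × 10^-5) = 4.854
pH = pKa + log([A⁻]/[HA]) = 4.854 + log(0.048/0.16)
pH = 4.854 + (-0.523) = 4.33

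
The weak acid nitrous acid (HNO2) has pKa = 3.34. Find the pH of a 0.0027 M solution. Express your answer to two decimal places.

HNO2 ⇌ NO2- + H+
Ka = 10^(−3.34) = 4.57 × 10^-4
Ka = x²/(0.0027 − x) = 4.57 × 10^-4
x is not negligible relative to C₀; solve x² + 0.000457·x − 1.23e-06 = 0.
x = [−0.000457 + √(0.000457² + 4.94e-06)]/2 = 9.06 × 10^-4 M
pH = −log[H+] = −log(9.06 × 10^-4) = 3.04

pH = 3.04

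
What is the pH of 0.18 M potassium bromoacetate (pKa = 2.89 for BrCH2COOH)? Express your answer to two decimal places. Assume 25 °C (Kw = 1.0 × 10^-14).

BrCH2COO- is the conjugate base of the weak acid BrCH2COOH.
Ka = 10^(−2.89) = 1.29 × 10^-3
Kb = Kw/Ka = 1.0×10^-14 / 1.29 × 10^-3 = 7.75 × 10^-12
From the ICE table, Kb = x²/(0.18 − x) = 7.75 × 10^-12.
Since Kb ≪ C₀, x ≈ √(Kb·C₀) = 1.18 × 10^-6 M.
(x/C₀ = 0.00066% < 5%, so the approximation holds.)
pOH = −log(1.18 × 10^-6) = 5.93; pH = 14.00 − 5.93 = 8.07

pH = 8.07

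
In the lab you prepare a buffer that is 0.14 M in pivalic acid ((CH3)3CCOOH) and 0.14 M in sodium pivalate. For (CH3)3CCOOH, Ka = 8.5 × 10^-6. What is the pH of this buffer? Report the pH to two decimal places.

pKa = −log(8.5 × 10^-6) = 5.071
Henderson–Hasselbalch: pH = pKa + log([(CH3)3CCOO-]/[(CH3)3CCOOH]) = 5.071 + log(0.14/0.14)
pH = 5.071 + (+0.000) = 5.07

pH = 5.07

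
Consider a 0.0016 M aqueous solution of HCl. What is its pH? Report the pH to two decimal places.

HCl is a strong acid and dissociates completely, so [H+] = 0.0016 M.
pH = -log(0.0016) = 2.80

pH = 2.80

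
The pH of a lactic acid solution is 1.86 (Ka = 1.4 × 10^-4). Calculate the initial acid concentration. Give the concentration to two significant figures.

[H+] = 10^(-1.86) = 1.38 × 10^-2 M = x
Ka = x²/(C₀ − x) ⇒ C₀ = x + x²/Ka
C₀ = 1.38 × 10^-2 + (1.38 × 10^-2)²/(1.4 × 10^-4) = 1.37 M

C₀ = 1.4 M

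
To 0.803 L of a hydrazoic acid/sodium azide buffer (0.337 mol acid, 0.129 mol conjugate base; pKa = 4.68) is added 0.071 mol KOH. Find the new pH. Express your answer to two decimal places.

After neutralization: n(HN3) = 0.266 mol, n(N3-) = 0.2 mol.
pH = pKa + log(n_N3-/n_HN3) = 4.68 + log(0.2/0.266) = 4.68 + (-0.124)

pH = 4.56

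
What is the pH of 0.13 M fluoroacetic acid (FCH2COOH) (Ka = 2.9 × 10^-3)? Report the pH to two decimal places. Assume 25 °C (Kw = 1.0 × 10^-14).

pH = 1.74

FCH2COOH ⇌ FCH2COO- + H+
Ka = x²/(0.13 − x) = 2.9 × 10^-3
x is not negligible relative to C₀; solve x² + 0.0029·x − 0.000377 = 0.
x = [−0.0029 + √(0.0029² + 0.00151)]/2 = 1.80 × 10^-2 M
pH = −log(1.80 × 10^-2) = 1.74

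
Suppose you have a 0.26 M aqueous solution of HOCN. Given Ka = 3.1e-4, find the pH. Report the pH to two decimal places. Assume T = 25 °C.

HOCN ⇌ OCN- + H+
Ka = [H+]²/(0.26 − [H+]) = 3.1 × 10^-4
Assume [H+] ≪ 0.26: [H+] ≈ √(3.1 × 10^-4 × 0.26) = 8.98 × 10^-3 M
Check: 3.5% ionized — well under 5%, approximation valid.
pH = −log[H+] = −log(8.98 × 10^-3) = 2.05

pH = 2.05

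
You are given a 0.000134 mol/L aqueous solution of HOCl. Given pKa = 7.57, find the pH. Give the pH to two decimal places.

HOCl ⇌ OCl- + H+
Ka = 10^(−7.57) = 2.69 × 10^-8
Ka = [H+]²/(0.000134 − [H+]) = 2.69 × 10^-8
Since Ka ≪ C₀, [H+] ≈ √(Ka·C₀) = 1.90 × 10^-6 M.
pH = −log[H+] = −log(1.90 × 10^-6) = 5.72

pH = 5.72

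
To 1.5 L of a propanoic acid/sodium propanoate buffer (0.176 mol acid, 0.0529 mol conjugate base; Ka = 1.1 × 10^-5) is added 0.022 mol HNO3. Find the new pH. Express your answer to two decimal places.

pH = 4.15

Added H+ converts CH3CH2COO- to CH3CH2COOH: CH3CH2COOH → 0.198 mol, CH3CH2COO- → 0.0309 mol.
pKa = −log(1.1 × 10^-5) = 4.959
pH = pKa + log([A⁻]/[HA]) = 4.959 + log(0.0309/0.198) = 4.959 -0.807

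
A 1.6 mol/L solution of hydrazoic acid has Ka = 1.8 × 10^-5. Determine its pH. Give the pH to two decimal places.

HN3 ⇌ N3- + H+
From the ICE table, Ka = x²/(1.6 − x) = 1.8 × 10^-5.
Assume x ≪ 1.6: x ≈ √(1.8 × 10^-5 × 1.6) = 5.37 × 10^-3 M
(x/C₀ = 0.34% < 5%, so the approximation holds.)
pH = −log[H+] = −log(5.37 × 10^-3) = 2.27

pH = 2.27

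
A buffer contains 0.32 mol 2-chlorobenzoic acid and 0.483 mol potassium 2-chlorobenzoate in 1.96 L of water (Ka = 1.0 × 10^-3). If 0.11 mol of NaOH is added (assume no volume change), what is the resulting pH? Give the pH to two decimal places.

After neutralization: n(ClC6H4COOH) = 0.21 mol, n(ClC6H4COO-) = 0.593 mol.
pKa = −log(1.0 × 10^-3) = 3.000
pH = pKa + log([A⁻]/[HA]) = 3.000 + log(0.593/0.21) = 3.000 +0.451

pH = 3.45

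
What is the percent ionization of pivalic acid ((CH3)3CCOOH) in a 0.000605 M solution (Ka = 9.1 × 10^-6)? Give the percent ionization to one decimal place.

(CH3)3CCOOH ⇌ (CH3)3CCOO- + H+; let x = [H+] at equilibrium.
Solve x² + 9.1e-06x − 5.51e-09 = 0 → x = 6.98 × 10^-5 M
Fraction ionized = 6.98 × 10^-5 / 0.000605 = 0.1154 → 11.5%

11.5%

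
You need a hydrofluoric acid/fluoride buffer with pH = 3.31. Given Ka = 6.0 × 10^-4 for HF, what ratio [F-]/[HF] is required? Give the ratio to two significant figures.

ratio = 1.2

pKa = -log(6.0 × 10^-4) = 3.222
pH = pKa + log(r) ⇒ log(r) = 3.31 − 3.222 = +0.088
r = [F-]/[HF] = 10^(+0.088) = 1.22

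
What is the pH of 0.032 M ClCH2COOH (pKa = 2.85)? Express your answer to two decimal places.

pH = 2.22

ClCH2COOH ⇌ ClCH2COO- + H+
Ka = 10^(−2.85) = 1.41 × 10^-3
From the ICE table, Ka = [H+]²/(0.032 − [H+]) = 1.41 × 10^-3.
Here C₀/Ka ≈ 22.7, so the small-[H+] approximation fails. Use the quadratic:
[H+] = (−Ka + √(Ka² + 4·Ka·C₀))/2 = 6.05 × 10^-3 M
pH = −log[H+] = −log(6.05 × 10^-3) = 2.22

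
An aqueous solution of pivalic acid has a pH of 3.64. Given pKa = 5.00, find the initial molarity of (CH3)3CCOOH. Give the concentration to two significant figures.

C₀ = 5.5 × 10^-3 M

[H+] = 10^(-3.64) = 2.29 × 10^-4 M = x
Ka = 10^(−5.00) = 1.00 × 10^-5
Ka = x²/(C₀ − x) ⇒ C₀ = x + x²/Ka
C₀ = 2.29 × 10^-4 + (2.29 × 10^-4)²/(1.00 × 10^-5) = 5.47 × 10^-3 M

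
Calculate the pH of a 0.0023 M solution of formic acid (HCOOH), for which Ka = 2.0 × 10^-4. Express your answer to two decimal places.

pH = 3.23

HCOOH ⇌ HCOO- + H+
Ka = [H+]²/(0.0023 − [H+]) = 2.0 × 10^-4
The 5% rule fails; solving [H+]² + Ka·[H+] − Ka·C₀ = 0 exactly:
[H+] = (−Ka + √(Ka² + 4·Ka·C₀))/2 = 5.86 × 10^-4 M
pH = −log[H+] = −log(5.86 × 10^-4) = 3.23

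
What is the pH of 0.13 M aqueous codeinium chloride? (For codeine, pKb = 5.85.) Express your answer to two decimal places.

pH = 4.52

C18H22NO3+ is the conjugate acid of the weak base C18H21NO3.
Kb = 10^(−5.85) = 1.41 × 10^-6
Ka = Kw/Kb = 1.0×10^-14 / 1.41 × 10^-6 = 7.09 × 10^-9
From the ICE table, Ka = [H+]²/(0.13 − [H+]) = 7.09 × 10^-9.
Since Ka ≪ C₀, [H+] ≈ √(Ka·C₀) = 3.04 × 10^-5 M.
([H+]/C₀ = 0.023% < 5%, so the approximation holds.)
pH = −log[H+] = −log(3.04 × 10^-5) = 4.52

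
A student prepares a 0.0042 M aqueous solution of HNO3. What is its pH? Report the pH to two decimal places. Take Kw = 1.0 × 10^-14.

HNO3 is a strong acid and dissociates completely, so [H+] = 0.0042 M.
pH = -log(0.0042) = 2.38

pH = 2.38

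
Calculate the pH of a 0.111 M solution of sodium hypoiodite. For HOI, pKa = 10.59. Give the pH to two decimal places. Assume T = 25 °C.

OI- is the conjugate base of the weak acid HOI.
Ka = 10^(−10.59) = 2.57 × 10^-11
Kb = Kw/Ka = 1.0×10^-14 / 2.57 × 10^-11 = 3.89 × 10^-4
From the ICE table, Kb = [OH-]²/(0.111 − [OH-]) = 3.89 × 10^-4.
Here C₀/Kb ≈ 285, so the small-[OH-] approximation fails. Use the quadratic:
[OH-] = [−0.000389 + √(0.000389² + 0.000173)]/2 = 6.38 × 10^-3 M
pOH = −log(6.38 × 10^-3) = 2.20; pH = 14.00 − 2.20 = 11.80

pH = 11.80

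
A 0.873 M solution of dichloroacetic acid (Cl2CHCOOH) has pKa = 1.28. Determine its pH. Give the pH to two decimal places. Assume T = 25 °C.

Cl2CHCOOH ⇌ Cl2CHCOO- + H+
Ka = 10^(−1.28) = 5.25 × 10^-2
From the ICE table, Ka = x²/(0.873 − x) = 5.25 × 10^-2.
Here C₀/Ka ≈ 16.6, so the small-x approximation fails. Use the quadratic:
x = [−0.0525 + √(0.0525² + 0.183)]/2 = 1.89 × 10^-1 M
pH = −log(1.89 × 10^-1) = 0.72

pH = 0.72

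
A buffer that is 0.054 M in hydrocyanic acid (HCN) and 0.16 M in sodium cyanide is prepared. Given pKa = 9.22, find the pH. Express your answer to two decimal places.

pH = pKa + log([A⁻]/[HA]) = 9.22 + log(0.16/0.054)
pH = 9.22 + (+0.472) = 9.69

pH = 9.69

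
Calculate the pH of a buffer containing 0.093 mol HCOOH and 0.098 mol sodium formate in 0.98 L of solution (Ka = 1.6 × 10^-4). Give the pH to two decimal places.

pH = 3.82

pKa = −log(1.6 × 10^-4) = 3.796
pH = pKa + log([A⁻]/[HA]) = 3.796 + log(0.098/0.093)
pH = 3.796 + (+0.023) = 3.82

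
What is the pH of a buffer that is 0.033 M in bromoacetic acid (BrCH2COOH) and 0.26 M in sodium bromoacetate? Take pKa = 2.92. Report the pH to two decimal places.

pH = 3.82

Henderson–Hasselbalch: pH = pKa + log([BrCH2COO-]/[BrCH2COOH]) = 2.92 + log(0.26/0.033)
pH = 2.92 + (+0.896) = 3.82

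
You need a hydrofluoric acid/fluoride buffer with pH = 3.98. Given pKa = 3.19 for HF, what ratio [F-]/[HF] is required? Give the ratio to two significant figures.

ratio = 6.2

pH = pKa + log(r) ⇒ log(r) = 3.98 − 3.19 = +0.79
r = [F-]/[HF] = 10^(+0.79) = 6.17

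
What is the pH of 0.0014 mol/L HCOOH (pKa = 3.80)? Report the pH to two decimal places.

HCOOH ⇌ HCOO- + H+
Ka = 10^(−3.80) = 1.58 × 10^-4
Let x = [H+] at equilibrium. Ka = x²/(0.0014 − x).
x is not negligible relative to C₀; solve x² + 0.000158·x − 2.21e-07 = 0.
x = (−Ka + √(Ka² + 4·Ka·C₀))/2 = 3.98 × 10^-4 M
pH = −log[H+] = −log(3.98 × 10^-4) = 3.40

pH = 3.40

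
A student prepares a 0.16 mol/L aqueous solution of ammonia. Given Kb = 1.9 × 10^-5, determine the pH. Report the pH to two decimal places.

NH3 + H2O ⇌ NH4+ + OH-
From the ICE table, Kb = x²/(0.16 − x) = 1.9 × 10^-5.
Since Kb ≪ C₀, x ≈ √(Kb·C₀) = 1.74 × 10^-3 M.
pOH = 2.76, so pH = 14.00 − pOH = 11.24

pH = 11.24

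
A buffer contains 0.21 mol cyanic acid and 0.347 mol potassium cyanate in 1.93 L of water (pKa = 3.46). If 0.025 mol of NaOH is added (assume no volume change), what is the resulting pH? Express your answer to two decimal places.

OH- converts HOCN to OCN-: HOCN → 0.185 mol, OCN- → 0.372 mol.
Henderson–Hasselbalch with mole ratio 0.372/0.185: pH = 3.46 + (+0.303)

pH = 3.76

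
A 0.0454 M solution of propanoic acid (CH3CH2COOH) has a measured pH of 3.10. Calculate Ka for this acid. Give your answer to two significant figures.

[H+] = 10^(-3.10) = 7.94 × 10^-4 M
At equilibrium [HA] = 0.0454 − 7.94 × 10^-4 = 4.46 × 10^-2 M
Ka = [H+][A-]/[HA] = (7.94 × 10^-4)² / 4.46 × 10^-2 = 1.4 × 10^-5

Ka = 1.4 × 10^-5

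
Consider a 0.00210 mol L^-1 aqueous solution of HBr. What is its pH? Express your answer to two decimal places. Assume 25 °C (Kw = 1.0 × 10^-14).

HBr is a strong acid and dissociates completely, so [H+] = 0.00210 M.
pH = -log(0.0021) = 2.68

pH = 2.68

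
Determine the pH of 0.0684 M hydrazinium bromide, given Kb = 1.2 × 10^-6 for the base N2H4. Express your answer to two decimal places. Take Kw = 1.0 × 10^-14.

pH = 4.62

N2H5+ is the conjugate acid of the weak base N2H4.
Ka = Kw/Kb = 1.0×10^-14 / 1.2 × 10^-6 = 8.33 × 10^-9
Ka = x²/(0.0684 − x) = 8.33 × 10^-9
Neglecting x in the denominator: x = √(8.33 × 10^-9 × 0.0684) = 2.39 × 10^-5 M
(x/C₀ = 0.035% < 5%, so the approximation holds.)
pH = −log(2.39 × 10^-5) = 4.62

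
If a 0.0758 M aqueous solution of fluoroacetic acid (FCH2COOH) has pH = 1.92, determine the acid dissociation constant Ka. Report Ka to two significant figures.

[H+] = 10^(-1.92) = 1.20 × 10^-2 M
At equilibrium [HA] = 0.0758 − 1.20 × 10^-2 = 6.38 × 10^-2 M
Ka = [H+][A-]/[HA] = (1.20 × 10^-2)² / 6.38 × 10^-2 = 2.3 × 10^-3

Ka = 2.3 × 10^-3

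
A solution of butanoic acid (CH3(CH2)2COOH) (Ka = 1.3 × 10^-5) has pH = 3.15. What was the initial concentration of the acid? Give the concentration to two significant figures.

[H+] = 10^(-3.15) = 7.08 × 10^-4 M = x
Ka = x²/(C₀ − x) ⇒ C₀ = x + x²/Ka
C₀ = 7.08 × 10^-4 + (7.08 × 10^-4)²/(1.3 × 10^-5) = 3.93 × 10^-2 M

C₀ = 3.9 × 10^-2 M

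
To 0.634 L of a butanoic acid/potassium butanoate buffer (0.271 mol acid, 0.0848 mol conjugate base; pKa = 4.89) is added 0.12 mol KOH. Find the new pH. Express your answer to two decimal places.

pH = 5.02

OH- converts CH3(CH2)2COOH to CH3(CH2)2COO-: CH3(CH2)2COOH → 0.151 mol, CH3(CH2)2COO- → 0.205 mol.
Henderson–Hasselbalch with mole ratio 0.205/0.151: pH = 4.89 + (+0.133)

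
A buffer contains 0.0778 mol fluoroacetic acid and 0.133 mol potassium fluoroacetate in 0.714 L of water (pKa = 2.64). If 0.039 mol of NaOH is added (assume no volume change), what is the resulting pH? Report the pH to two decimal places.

pH = 3.29

After neutralization: n(FCH2COOH) = 0.0388 mol, n(FCH2COO-) = 0.172 mol.
pH = pKa + log([A⁻]/[HA]) = 2.64 + log(0.172/0.0388) = 2.64 +0.647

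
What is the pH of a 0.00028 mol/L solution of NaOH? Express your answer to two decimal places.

pH = 10.45

NaOH is a strong base; [OH-] = 0.00028 M.
pOH = -log(0.00028) = 3.55
pH = 14.00 - 3.55 = 10.45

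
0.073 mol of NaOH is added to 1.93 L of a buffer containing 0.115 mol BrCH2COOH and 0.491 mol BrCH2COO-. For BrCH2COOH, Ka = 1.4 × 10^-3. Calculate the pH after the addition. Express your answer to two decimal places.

pH = 3.98

After neutralization: n(BrCH2COOH) = 0.042 mol, n(BrCH2COO-) = 0.564 mol.
pKa = −log(1.4 × 10^-3) = 2.854
Henderson–Hasselbalch with mole ratio 0.564/0.042: pH = 2.854 + (+1.128)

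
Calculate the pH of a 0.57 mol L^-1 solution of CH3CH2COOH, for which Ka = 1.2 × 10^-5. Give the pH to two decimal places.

CH3CH2COOH ⇌ CH3CH2COO- + H+
Let x = [H+] at equilibrium. Ka = x²/(0.57 − x).
Assume x ≪ 0.57: x ≈ √(1.2 × 10^-5 × 0.57) = 2.62 × 10^-3 M
Check: 0.46% ionized — well under 5%, approximation valid.
pH = −log(2.62 × 10^-3) = 2.58

pH = 2.58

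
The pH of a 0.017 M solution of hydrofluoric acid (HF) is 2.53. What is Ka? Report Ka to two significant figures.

[H+] = 10^(-2.53) = 2.95 × 10^-3 M
At equilibrium [HA] = 0.017 − 2.95 × 10^-3 = 1.41 × 10^-2 M
Ka = [H+][A-]/[HA] = (2.95 × 10^-3)² / 1.41 × 10^-2 = 6.2 × 10^-4

Ka = 6.2 × 10^-4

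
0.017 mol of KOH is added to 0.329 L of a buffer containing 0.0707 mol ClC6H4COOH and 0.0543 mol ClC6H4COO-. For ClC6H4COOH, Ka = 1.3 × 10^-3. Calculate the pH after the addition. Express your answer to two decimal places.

OH- converts ClC6H4COOH to ClC6H4COO-: ClC6H4COOH → 0.0537 mol, ClC6H4COO- → 0.0713 mol.
pKa = −log(1.3 × 10^-3) = 2.886
pH = pKa + log([A⁻]/[HA]) = 2.886 + log(0.0713/0.0537) = 2.886 +0.123

pH = 3.01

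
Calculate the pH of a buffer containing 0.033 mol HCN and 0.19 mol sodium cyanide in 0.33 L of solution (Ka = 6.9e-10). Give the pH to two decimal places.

pKa = −log(6.9 × 10^-10) = 9.161
Using pH = pKa + log([base]/[acid]) with [base]/[acid] = 0.19/0.033:
pH = 9.161 + (+0.760) = 9.92

pH = 9.92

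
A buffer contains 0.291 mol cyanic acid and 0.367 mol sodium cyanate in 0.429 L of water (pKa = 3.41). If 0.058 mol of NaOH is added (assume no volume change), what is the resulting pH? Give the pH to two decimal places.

pH = 3.67

After neutralization: n(HOCN) = 0.233 mol, n(OCN-) = 0.425 mol.
pH = pKa + log(n_OCN-/n_HOCN) = 3.41 + log(0.425/0.233) = 3.41 + (+0.261)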